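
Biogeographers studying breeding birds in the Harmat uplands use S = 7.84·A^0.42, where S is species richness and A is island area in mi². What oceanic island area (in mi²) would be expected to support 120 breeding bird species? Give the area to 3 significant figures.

120 = 7.84 × A^0.42  ⇒  A^0.42 = 120/7.84 = 15.31
ln A = ln(15.31) / 0.42 = 2.7283 / 0.42 = 6.4958
A = e^6.4958 ≈ 662.4 mi²

662 mi²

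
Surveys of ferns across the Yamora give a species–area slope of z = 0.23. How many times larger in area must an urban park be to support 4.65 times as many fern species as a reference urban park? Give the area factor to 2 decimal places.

(A₂/A₁)^0.23 = 4.65, so A₂/A₁ = 4.65^(1/0.23) = 4.65^4.348
ln(A₂/A₁) = ln 4.65 / 0.23 = 1.5369 / 0.23 = 6.6820
A₂/A₁ = e^6.6820 ≈ 797.9

797.94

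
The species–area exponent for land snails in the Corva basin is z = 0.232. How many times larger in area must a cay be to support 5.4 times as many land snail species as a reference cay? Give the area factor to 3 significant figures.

(A₂/A₁)^0.232 = 5.4, so A₂/A₁ = 5.4^(1/0.232) = 5.4^4.31
ln(A₂/A₁) = ln 5.4 / 0.232 = 1.6864 / 0.232 = 7.2690
A₂/A₁ = e^7.2690 ≈ 1435

1440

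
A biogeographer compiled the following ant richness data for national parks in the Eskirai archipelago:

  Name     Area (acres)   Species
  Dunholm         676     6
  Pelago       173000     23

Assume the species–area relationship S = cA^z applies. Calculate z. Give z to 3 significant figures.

Taking logs: ln S = ln c + z ln A, so z = (ln S₂ − ln S₁)/(ln A₂ − ln A₁).
z = ln(23/6) / ln(173000/676) = ln(3.833) / ln(255.9) = 1.3437 / 5.5449 = 0.2423

0.242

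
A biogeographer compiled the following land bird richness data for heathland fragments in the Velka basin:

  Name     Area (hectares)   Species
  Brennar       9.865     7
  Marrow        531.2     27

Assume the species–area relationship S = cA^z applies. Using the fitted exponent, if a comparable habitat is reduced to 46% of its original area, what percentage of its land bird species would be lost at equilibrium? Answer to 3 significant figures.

23.1%

z = ln(27/7) / ln(531.2/9.865) = 1.3499 / 3.9861 = 0.3387
S_new/S_old = (A_new/A_old)^z = 0.46^0.3387 = exp(0.3387 × -0.7765) = 0.7688
Fraction lost = 1 − 0.7688 = 0.2312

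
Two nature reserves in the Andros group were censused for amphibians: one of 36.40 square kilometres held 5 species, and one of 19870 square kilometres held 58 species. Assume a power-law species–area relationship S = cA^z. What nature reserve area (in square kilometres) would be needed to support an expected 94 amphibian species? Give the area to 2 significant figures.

z = ln(58/5) / ln(19870/36.4) = 2.4510 / 6.3024 = 0.3889
c = 5 / 36.4^0.3889 = 5 / 4.047 = 1.236
A = (94/1.236)^(1/0.3889) ⇒ ln A = ln(76.08)/0.3889 = 11.1385
A = e^11.1385 ≈ 68772 square kilometres

69000 square kilometres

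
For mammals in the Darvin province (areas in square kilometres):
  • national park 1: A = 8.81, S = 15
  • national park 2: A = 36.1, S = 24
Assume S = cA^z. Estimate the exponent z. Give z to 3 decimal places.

0.333

Taking logs: ln S = ln c + z ln A, so z = (ln S₂ − ln S₁)/(ln A₂ − ln A₁).
z = ln(24/15) / ln(36.1/8.81) = ln(1.6) / ln(4.098) = 0.4700 / 1.4104 = 0.3332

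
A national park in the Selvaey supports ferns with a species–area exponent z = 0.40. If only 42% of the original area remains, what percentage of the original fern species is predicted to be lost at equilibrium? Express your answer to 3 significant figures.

S_new/S_old = (A_new/A_old)^z = 0.42^0.4
= exp(0.4 × ln 0.42) = exp(0.4 × -0.8675) = exp(-0.3470) ≈ 0.7068
Fraction lost = 1 − 0.7068 = 0.2932

29.3%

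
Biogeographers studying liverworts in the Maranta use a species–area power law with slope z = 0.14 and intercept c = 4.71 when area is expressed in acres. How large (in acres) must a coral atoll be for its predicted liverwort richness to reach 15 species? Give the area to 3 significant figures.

3920 acres

15 = 4.71 × A^0.14  ⇒  A^0.14 = 15/4.71 = 3.185
ln A = ln(3.185) / 0.14 = 1.1584 / 0.14 = 8.2740
A = e^8.2740 ≈ 3921 acres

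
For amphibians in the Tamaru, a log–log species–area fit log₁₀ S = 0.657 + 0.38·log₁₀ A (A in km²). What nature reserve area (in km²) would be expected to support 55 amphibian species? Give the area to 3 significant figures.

710 km²

55 = 4.539 × A^0.38  ⇒  A^0.38 = 55/4.539 = 12.12
ln A = ln(12.12) / 0.38 = 2.4945 / 0.38 = 6.5646
A = e^6.5646 ≈ 709.5 km²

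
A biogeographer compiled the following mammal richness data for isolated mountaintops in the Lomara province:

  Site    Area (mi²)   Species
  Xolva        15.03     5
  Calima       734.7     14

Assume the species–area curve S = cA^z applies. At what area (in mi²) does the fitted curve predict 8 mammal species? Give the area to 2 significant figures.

z = ln(14/5) / ln(734.7/15.03) = 1.0296 / 3.8894 = 0.2647
c = 5 / 15.03^0.2647 = 5 / 2.049 = 2.44
A = (8/2.44)^(1/0.2647) ⇒ ln A = ln(3.279)/0.2647 = 4.4855
A = e^4.4855 ≈ 88.72 mi²

89 mi²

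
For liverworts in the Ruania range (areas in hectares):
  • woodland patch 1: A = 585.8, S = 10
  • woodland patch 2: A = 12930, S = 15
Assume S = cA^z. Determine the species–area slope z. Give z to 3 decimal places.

Taking logs: ln S = ln c + z ln A, so z = (ln S₂ − ln S₁)/(ln A₂ − ln A₁).
z = ln(15/10) / ln(12930/585.8) = ln(1.5) / ln(22.07) = 0.4055 / 3.0943 = 0.1310

0.131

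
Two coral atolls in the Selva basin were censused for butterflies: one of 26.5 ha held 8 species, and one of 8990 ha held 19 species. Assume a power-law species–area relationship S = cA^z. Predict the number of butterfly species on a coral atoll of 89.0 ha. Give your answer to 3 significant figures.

z = ln(19/8) / ln(8990/26.5) = 0.8650 / 5.8267 = 0.1485
c = 8 / 26.5^0.1485 = 8 / 1.627 = 4.918
S₃ = 4.918 × 89^0.1485 = 4.918 × 1.947 ≈ 9.576

9.58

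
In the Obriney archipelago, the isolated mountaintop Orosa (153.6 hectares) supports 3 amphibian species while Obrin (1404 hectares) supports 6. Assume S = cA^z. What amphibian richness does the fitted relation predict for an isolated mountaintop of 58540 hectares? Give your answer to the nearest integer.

19

z = ln(6/3) / ln(1404/153.6) = 0.6931 / 2.2127 = 0.3133
c = 3 / 153.6^0.3133 = 3 / 4.841 = 0.6198
S₃ = 0.6198 × 58540^0.3133 = 0.6198 × 31.15 ≈ 19.3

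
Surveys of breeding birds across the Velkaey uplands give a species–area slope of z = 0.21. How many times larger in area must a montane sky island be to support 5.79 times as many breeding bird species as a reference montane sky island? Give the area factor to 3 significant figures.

4280

(A₂/A₁)^0.21 = 5.79, so A₂/A₁ = 5.79^(1/0.21) = 5.79^4.762
ln(A₂/A₁) = ln 5.79 / 0.21 = 1.7561 / 0.21 = 8.3625
A₂/A₁ = e^8.3625 ≈ 4284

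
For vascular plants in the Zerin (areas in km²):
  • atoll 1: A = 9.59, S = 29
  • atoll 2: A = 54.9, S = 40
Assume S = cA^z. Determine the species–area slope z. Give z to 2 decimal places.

Taking logs: ln S = ln c + z ln A, so z = (ln S₂ − ln S₁)/(ln A₂ − ln A₁).
z = ln(40/29) / ln(54.9/9.59) = ln(1.379) / ln(5.725) = 0.3216 / 1.7448 = 0.1843

0.18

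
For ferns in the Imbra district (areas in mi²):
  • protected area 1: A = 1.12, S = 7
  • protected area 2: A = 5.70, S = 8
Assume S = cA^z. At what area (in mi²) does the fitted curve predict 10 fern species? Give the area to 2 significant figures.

z = ln(8/7) / ln(5.7/1.12) = 0.1335 / 1.6271 = 0.0821
c = 7 / 1.12^0.0821 = 7 / 1.009 = 6.935
A = (10/6.935)^(1/0.0821) ⇒ ln A = ln(1.442)/0.0821 = 4.4596
A = e^4.4596 ≈ 86.45 mi²

86 mi²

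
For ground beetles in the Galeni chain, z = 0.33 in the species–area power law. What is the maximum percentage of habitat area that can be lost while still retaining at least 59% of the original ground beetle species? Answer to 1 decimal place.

Need (A_new/A_old)^0.33 = 0.59, so A_new/A_old = 0.59^(1/0.33) = 0.59^3.03
ln(A_new/A_old) = ln 0.59 / 0.33 = -0.5276 / 0.33 = -1.5989
A_new/A_old = e^-1.5989 ≈ 0.2021
Fraction that can be lost = 1 − 0.2021 = 0.7979

79.8%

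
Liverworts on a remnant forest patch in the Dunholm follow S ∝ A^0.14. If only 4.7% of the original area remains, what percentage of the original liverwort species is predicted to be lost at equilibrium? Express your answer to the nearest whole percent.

S_new/S_old = (A_new/A_old)^z = 0.047^0.14
= exp(0.14 × ln 0.047) = exp(0.14 × -3.0576) = exp(-0.4281) ≈ 0.6518
Fraction lost = 1 − 0.6518 = 0.3482

35%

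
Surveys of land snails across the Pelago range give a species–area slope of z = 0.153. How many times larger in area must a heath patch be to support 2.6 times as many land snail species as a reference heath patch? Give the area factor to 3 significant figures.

(A₂/A₁)^0.153 = 2.6, so A₂/A₁ = 2.6^(1/0.153) = 2.6^6.536
ln(A₂/A₁) = ln 2.6 / 0.153 = 0.9555 / 0.153 = 6.2452
A₂/A₁ = e^6.2452 ≈ 515.5

516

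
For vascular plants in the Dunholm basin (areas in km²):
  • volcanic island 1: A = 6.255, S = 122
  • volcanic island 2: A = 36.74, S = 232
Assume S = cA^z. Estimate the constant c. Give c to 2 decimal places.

62.71

z = ln(S₂/S₁) / ln(A₂/A₁) = ln(232/122) / ln(36.74/6.255) = 0.6427 / 1.7705 = 0.3630
c = S₁ / A₁^z = 122 / 6.255^0.3630 = 122 / 1.946 = 62.71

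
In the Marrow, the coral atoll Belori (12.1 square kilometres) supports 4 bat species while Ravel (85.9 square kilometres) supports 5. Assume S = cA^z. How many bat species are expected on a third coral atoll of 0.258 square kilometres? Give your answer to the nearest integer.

3

z = ln(5/4) / ln(85.9/12.1) = 0.2231 / 1.9600 = 0.1139
c = 4 / 12.1^0.1139 = 4 / 1.328 = 3.012
S₃ = 3.012 × 0.258^0.1139 = 3.012 × 0.8571 ≈ 2.581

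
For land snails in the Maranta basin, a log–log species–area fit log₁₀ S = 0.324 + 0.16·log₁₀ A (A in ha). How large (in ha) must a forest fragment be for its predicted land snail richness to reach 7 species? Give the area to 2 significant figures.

1800 ha

7 = 2.109 × A^0.16  ⇒  A^0.16 = 7/2.109 = 3.32
ln A = ln(3.32) / 0.16 = 1.1999 / 0.16 = 7.4992
A = e^7.4992 ≈ 1807 ha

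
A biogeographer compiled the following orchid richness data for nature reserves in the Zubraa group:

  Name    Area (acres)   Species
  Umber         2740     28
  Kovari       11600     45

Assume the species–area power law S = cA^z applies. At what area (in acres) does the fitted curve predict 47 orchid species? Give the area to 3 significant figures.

13200 acres

z = ln(45/28) / ln(11600/2740) = 0.4745 / 1.4430 = 0.3288
c = 28 / 2740^0.3288 = 28 / 13.5 = 2.074
A = (47/2.074)^(1/0.3288) ⇒ ln A = ln(22.66)/0.3288 = 9.4910
A = e^9.4910 ≈ 13240 acres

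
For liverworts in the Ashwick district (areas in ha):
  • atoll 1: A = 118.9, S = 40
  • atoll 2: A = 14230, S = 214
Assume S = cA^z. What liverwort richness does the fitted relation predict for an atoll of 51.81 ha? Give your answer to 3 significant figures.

z = ln(214/40) / ln(14230/118.9) = 1.6771 / 4.7848 = 0.3505
c = 40 / 118.9^0.3505 = 40 / 5.338 = 7.494
S₃ = 7.494 × 51.81^0.3505 = 7.494 × 3.989 ≈ 29.9

29.9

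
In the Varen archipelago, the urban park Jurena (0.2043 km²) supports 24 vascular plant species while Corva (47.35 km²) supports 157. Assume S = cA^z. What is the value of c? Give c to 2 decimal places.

41.50

z = ln(S₂/S₁) / ln(A₂/A₁) = ln(157/24) / ln(47.35/0.2043) = 1.8782 / 5.4457 = 0.3449
c = S₁ / A₁^z = 24 / 0.2043^0.3449 = 24 / 0.5783 = 41.5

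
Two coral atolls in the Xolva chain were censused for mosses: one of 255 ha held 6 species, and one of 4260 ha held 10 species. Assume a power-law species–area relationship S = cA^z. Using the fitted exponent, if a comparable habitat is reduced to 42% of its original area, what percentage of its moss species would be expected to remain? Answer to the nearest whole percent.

85%

z = ln(10/6) / ln(4260/255) = 0.5108 / 2.8158 = 0.1814
S_new/S_old = (A_new/A_old)^z = 0.42^0.1814 = exp(0.1814 × -0.8675) = 0.8544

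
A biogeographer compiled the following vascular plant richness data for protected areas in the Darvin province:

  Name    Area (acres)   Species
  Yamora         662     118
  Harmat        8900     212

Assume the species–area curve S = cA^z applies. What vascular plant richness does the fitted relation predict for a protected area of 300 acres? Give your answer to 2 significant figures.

99

z = ln(212/118) / ln(8900/662) = 0.5859 / 2.5985 = 0.2255
c = 118 / 662^0.2255 = 118 / 4.325 = 27.28
S₃ = 27.28 × 300^0.2255 = 27.28 × 3.618 ≈ 98.71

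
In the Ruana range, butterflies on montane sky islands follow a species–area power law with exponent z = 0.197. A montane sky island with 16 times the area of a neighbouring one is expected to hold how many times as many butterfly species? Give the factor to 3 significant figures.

1.73

S₂/S₁ = (A₂/A₁)^z = 16^0.197
ln(S₂/S₁) = 0.197 × ln 16 = 0.197 × 2.7726 = 0.5462
S₂/S₁ = e^0.5462 ≈ 1.727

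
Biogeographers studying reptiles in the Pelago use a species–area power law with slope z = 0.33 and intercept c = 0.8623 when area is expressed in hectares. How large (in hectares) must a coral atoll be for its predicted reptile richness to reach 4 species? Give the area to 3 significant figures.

4 = 0.8623 × A^0.33  ⇒  A^0.33 = 4/0.8623 = 4.639
ln A = ln(4.639) / 0.33 = 1.5344 / 0.33 = 4.6498
A = e^4.6498 ≈ 104.6 hectares

105 hectares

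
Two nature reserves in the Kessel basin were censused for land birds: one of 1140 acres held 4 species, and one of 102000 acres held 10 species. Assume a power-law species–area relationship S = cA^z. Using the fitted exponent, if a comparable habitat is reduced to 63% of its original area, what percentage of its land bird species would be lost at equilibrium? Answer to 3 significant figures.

z = ln(10/4) / ln(102000/1140) = 0.9163 / 4.4939 = 0.2039
S_new/S_old = (A_new/A_old)^z = 0.63^0.2039 = exp(0.2039 × -0.4620) = 0.9101
Fraction lost = 1 − 0.9101 = 0.08991

8.99%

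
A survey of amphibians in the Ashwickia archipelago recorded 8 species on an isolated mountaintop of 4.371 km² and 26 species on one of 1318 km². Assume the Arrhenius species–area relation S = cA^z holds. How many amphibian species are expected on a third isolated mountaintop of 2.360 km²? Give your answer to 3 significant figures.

z = ln(26/8) / ln(1318/4.371) = 1.1787 / 5.7089 = 0.2065
c = 8 / 4.371^0.2065 = 8 / 1.356 = 5.9
S₃ = 5.9 × 2.36^0.2065 = 5.9 × 1.194 ≈ 7.044

7.04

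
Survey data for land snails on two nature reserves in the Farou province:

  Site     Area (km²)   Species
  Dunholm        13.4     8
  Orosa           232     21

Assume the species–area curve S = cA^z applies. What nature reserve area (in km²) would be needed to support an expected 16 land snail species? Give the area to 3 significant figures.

z = ln(21/8) / ln(232/13.4) = 0.9651 / 2.8515 = 0.3384
c = 8 / 13.4^0.3384 = 8 / 2.407 = 3.324
A = (16/3.324)^(1/0.3384) ⇒ ln A = ln(4.814)/0.3384 = 4.6433
A = e^4.6433 ≈ 103.9 km²

104 km²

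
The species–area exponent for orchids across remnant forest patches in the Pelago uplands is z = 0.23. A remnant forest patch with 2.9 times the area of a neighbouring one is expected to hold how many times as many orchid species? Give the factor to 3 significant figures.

1.28

S₂/S₁ = (A₂/A₁)^z = 2.9^0.23
ln(S₂/S₁) = 0.23 × ln 2.9 = 0.23 × 1.0647 = 0.2449
S₂/S₁ = e^0.2449 ≈ 1.277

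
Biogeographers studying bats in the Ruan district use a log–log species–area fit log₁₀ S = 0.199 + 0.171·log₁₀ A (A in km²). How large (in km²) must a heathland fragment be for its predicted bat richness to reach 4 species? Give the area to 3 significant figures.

228 km²

4 = 1.581 × A^0.171  ⇒  A^0.171 = 4/1.581 = 2.53
ln A = ln(2.53) / 0.171 = 0.9281 / 0.171 = 5.4274
A = e^5.4274 ≈ 227.5 km²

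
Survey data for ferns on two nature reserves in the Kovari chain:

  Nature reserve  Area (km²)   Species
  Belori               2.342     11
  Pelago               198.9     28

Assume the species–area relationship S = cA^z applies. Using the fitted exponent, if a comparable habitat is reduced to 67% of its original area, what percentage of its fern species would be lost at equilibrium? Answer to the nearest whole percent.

8%

z = ln(28/11) / ln(198.9/2.342) = 0.9343 / 4.4418 = 0.2103
S_new/S_old = (A_new/A_old)^z = 0.67^0.2103 = exp(0.2103 × -0.4005) = 0.9192
Fraction lost = 1 − 0.9192 = 0.08079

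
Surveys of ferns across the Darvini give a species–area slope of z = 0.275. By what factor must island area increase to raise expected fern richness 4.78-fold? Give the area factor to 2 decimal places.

(A₂/A₁)^0.275 = 4.78, so A₂/A₁ = 4.78^(1/0.275) = 4.78^3.636
ln(A₂/A₁) = ln 4.78 / 0.275 = 1.5644 / 0.275 = 5.6889
A₂/A₁ = e^5.6889 ≈ 295.6

295.56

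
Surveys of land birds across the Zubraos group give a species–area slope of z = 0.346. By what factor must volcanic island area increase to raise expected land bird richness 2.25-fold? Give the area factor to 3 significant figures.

(A₂/A₁)^0.346 = 2.25, so A₂/A₁ = 2.25^(1/0.346) = 2.25^2.89
ln(A₂/A₁) = ln 2.25 / 0.346 = 0.8109 / 0.346 = 2.3437
A₂/A₁ = e^2.3437 ≈ 10.42

10.4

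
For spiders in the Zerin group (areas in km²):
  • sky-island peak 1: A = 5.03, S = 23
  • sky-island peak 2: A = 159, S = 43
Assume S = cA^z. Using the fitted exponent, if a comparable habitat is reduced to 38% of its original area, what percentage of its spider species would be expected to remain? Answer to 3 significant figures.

z = ln(43/23) / ln(159/5.03) = 0.6257 / 3.4535 = 0.1812
S_new/S_old = (A_new/A_old)^z = 0.38^0.1812 = exp(0.1812 × -0.9676) = 0.8392

83.9%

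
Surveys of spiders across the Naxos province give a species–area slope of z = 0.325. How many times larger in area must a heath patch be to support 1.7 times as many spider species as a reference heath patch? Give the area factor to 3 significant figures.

5.12

(A₂/A₁)^0.325 = 1.7, so A₂/A₁ = 1.7^(1/0.325) = 1.7^3.077
ln(A₂/A₁) = ln 1.7 / 0.325 = 0.5306 / 0.325 = 1.6327
A₂/A₁ = e^1.6327 ≈ 5.118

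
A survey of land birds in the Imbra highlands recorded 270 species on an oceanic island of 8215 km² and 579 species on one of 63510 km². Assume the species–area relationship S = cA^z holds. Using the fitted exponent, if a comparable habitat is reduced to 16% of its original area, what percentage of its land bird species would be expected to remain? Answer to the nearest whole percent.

50%

z = ln(579/270) / ln(63510/8215) = 0.7629 / 2.0452 = 0.3730
S_new/S_old = (A_new/A_old)^z = 0.16^0.3730 = exp(0.3730 × -1.8326) = 0.5048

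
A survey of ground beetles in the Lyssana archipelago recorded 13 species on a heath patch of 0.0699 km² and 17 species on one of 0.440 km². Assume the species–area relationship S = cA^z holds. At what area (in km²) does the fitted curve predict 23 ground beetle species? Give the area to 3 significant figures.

z = ln(17/13) / ln(0.44/0.0699) = 0.2683 / 1.8397 = 0.1458
c = 13 / 0.0699^0.1458 = 13 / 0.6784 = 19.16
A = (23/19.16)^(1/0.1458) ⇒ ln A = ln(1.2)/0.1458 = 1.2520
A = e^1.2520 ≈ 3.497 km²

3.50 km²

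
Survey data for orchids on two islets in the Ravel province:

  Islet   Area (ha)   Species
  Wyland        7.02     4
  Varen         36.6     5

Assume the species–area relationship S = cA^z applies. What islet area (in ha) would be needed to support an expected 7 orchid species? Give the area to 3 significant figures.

441 ha

z = ln(5/4) / ln(36.6/7.02) = 0.2231 / 1.6513 = 0.1351
c = 4 / 7.02^0.1351 = 4 / 1.301 = 3.074
A = (7/3.074)^(1/0.1351) ⇒ ln A = ln(2.277)/0.1351 = 6.0900
A = e^6.0900 ≈ 441.4 ha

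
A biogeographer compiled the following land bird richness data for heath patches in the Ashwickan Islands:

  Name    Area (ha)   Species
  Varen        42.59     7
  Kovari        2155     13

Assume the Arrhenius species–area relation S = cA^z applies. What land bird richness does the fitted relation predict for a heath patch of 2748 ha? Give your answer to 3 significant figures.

13.5

z = ln(13/7) / ln(2155/42.59) = 0.6190 / 3.9239 = 0.1578
c = 7 / 42.59^0.1578 = 7 / 1.807 = 3.873
S₃ = 3.873 × 2748^0.1578 = 3.873 × 3.488 ≈ 13.51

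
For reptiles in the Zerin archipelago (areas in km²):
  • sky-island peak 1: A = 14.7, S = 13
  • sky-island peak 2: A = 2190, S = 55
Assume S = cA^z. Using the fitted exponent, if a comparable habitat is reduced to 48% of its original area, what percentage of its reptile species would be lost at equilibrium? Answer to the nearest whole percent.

19%

z = ln(55/13) / ln(2190/14.7) = 1.4424 / 5.0038 = 0.2883
S_new/S_old = (A_new/A_old)^z = 0.48^0.2883 = exp(0.2883 × -0.7340) = 0.8093
Fraction lost = 1 − 0.8093 = 0.1907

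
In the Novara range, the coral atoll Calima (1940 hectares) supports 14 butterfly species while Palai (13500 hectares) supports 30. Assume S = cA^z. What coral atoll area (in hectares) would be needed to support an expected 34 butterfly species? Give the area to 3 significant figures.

18600 hectares

z = ln(30/14) / ln(13500/1940) = 0.7621 / 1.9400 = 0.3929
c = 14 / 1940^0.3929 = 14 / 19.57 = 0.7153
A = (34/0.7153)^(1/0.3929) ⇒ ln A = ln(47.53)/0.3929 = 9.8290
A = e^9.8290 ≈ 18565 hectares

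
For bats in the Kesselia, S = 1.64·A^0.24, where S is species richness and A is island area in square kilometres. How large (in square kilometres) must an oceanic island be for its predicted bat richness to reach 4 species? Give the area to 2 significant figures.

41 square kilometres

4 = 1.64 × A^0.24  ⇒  A^0.24 = 4/1.64 = 2.439
ln A = ln(2.439) / 0.24 = 0.8916 / 0.24 = 3.7150
A = e^3.7150 ≈ 41.06 square kilometres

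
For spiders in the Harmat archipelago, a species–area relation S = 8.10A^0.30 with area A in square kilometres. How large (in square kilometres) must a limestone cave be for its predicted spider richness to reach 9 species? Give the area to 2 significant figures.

9 = 8.1 × A^0.3  ⇒  A^0.3 = 9/8.1 = 1.111
ln A = ln(1.111) / 0.3 = 0.1054 / 0.3 = 0.3512
A = e^0.3512 ≈ 1.421 square kilometres

1.4 square kilometres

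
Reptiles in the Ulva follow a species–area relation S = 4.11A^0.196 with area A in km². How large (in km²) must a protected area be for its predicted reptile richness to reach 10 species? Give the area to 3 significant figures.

10 = 4.11 × A^0.196  ⇒  A^0.196 = 10/4.11 = 2.433
ln A = ln(2.433) / 0.196 = 0.8892 / 0.196 = 4.5365
A = e^4.5365 ≈ 93.37 km²

93.4 km²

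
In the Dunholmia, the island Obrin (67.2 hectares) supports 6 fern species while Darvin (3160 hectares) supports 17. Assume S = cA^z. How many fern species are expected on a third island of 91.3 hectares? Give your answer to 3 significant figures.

z = ln(17/6) / ln(3160/67.2) = 1.0415 / 3.8507 = 0.2705
c = 6 / 67.2^0.2705 = 6 / 3.121 = 1.923
S₃ = 1.923 × 91.3^0.2705 = 1.923 × 3.39 ≈ 6.519

6.52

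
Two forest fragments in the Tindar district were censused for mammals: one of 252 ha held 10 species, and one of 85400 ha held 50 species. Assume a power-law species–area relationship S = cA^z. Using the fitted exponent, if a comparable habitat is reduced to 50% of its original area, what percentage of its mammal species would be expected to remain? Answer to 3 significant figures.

z = ln(50/10) / ln(85400/252) = 1.6094 / 5.8257 = 0.2763
S_new/S_old = (A_new/A_old)^z = 0.5^0.2763 = exp(0.2763 × -0.6931) = 0.8257

82.6%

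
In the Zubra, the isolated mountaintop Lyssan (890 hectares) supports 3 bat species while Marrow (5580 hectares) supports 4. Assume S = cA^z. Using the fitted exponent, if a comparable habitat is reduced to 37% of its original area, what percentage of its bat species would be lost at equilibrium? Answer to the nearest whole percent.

14%

z = ln(4/3) / ln(5580/890) = 0.2877 / 1.8357 = 0.1567
S_new/S_old = (A_new/A_old)^z = 0.37^0.1567 = exp(0.1567 × -0.9943) = 0.8557
Fraction lost = 1 − 0.8557 = 0.1443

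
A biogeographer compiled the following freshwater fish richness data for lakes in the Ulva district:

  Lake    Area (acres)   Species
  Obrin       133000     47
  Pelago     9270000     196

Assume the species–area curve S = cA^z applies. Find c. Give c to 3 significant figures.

0.887

z = ln(S₂/S₁) / ln(A₂/A₁) = ln(196/47) / ln(9270000/133000) = 1.4280 / 4.2442 = 0.3365
c = S₁ / A₁^z = 47 / 133000^0.3365 = 47 / 52.96 = 0.8875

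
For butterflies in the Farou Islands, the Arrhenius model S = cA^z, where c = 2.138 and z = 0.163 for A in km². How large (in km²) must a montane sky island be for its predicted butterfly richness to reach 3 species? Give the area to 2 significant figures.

8.0 km²

3 = 2.138 × A^0.163  ⇒  A^0.163 = 3/2.138 = 1.403
ln A = ln(1.403) / 0.163 = 0.3387 / 0.163 = 2.0782
A = e^2.0782 ≈ 7.99 km²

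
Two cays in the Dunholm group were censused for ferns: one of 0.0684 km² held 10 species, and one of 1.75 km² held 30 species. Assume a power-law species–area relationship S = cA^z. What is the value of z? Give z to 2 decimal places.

0.34

Taking logs: ln S = ln c + z ln A, so z = (ln S₂ − ln S₁)/(ln A₂ − ln A₁).
z = ln(30/10) / ln(1.75/0.0684) = ln(3) / ln(25.58) = 1.0986 / 3.2420 = 0.3389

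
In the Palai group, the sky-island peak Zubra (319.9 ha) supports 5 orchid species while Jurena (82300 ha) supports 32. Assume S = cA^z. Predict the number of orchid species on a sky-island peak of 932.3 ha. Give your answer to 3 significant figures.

z = ln(32/5) / ln(82300/319.9) = 1.8563 / 5.5501 = 0.3345
c = 5 / 319.9^0.3345 = 5 / 6.884 = 0.7263
S₃ = 0.7263 × 932.3^0.3345 = 0.7263 × 9.845 ≈ 7.151

7.15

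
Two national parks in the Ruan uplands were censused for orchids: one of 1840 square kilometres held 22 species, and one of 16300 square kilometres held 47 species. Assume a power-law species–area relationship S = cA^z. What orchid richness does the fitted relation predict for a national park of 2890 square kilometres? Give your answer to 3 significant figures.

25.7

z = ln(47/22) / ln(16300/1840) = 0.7591 / 2.1814 = 0.3480
c = 22 / 1840^0.3480 = 22 / 13.68 = 1.608
S₃ = 1.608 × 2890^0.3480 = 1.608 × 16.01 ≈ 25.74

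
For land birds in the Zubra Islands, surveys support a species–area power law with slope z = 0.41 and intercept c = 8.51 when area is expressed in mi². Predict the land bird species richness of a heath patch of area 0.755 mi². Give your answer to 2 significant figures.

7.6

S = 8.51 × 0.755^0.41
ln S = ln 8.51 + 0.41 × ln 0.755 = 2.1412 + 0.41 × -0.2810 = 2.0260
S = e^2.0260 ≈ 7.584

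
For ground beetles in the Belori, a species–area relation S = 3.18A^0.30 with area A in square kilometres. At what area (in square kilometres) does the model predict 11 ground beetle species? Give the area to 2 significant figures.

63 square kilometres

11 = 3.18 × A^0.3  ⇒  A^0.3 = 11/3.18 = 3.459
ln A = ln(3.459) / 0.3 = 1.2410 / 0.3 = 4.1367
A = e^4.1367 ≈ 62.6 square kilometres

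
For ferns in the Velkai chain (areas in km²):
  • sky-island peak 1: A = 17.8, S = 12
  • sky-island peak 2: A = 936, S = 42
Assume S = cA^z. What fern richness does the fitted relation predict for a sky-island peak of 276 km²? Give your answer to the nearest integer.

29

z = ln(42/12) / ln(936/17.8) = 1.2528 / 3.9624 = 0.3162
c = 12 / 17.8^0.3162 = 12 / 2.485 = 4.829
S₃ = 4.829 × 276^0.3162 = 4.829 × 5.912 ≈ 28.55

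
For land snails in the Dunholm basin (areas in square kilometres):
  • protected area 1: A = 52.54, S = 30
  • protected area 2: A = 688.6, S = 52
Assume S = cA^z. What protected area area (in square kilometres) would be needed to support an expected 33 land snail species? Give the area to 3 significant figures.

z = ln(52/30) / ln(688.6/52.54) = 0.5500 / 2.5731 = 0.2138
c = 30 / 52.54^0.2138 = 30 / 2.332 = 12.86
A = (33/12.86)^(1/0.2138) ⇒ ln A = ln(2.566)/0.2138 = 4.4074
A = e^4.4074 ≈ 82.06 square kilometres

82.1 square kilometres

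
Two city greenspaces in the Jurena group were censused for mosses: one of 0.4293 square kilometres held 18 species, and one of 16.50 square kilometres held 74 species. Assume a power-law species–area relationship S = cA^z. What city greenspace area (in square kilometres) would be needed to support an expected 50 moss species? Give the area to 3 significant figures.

z = ln(74/18) / ln(16.5/0.4293) = 1.4137 / 3.6490 = 0.3874
c = 18 / 0.4293^0.3874 = 18 / 0.7206 = 24.98
A = (50/24.98)^(1/0.3874) ⇒ ln A = ln(2.002)/0.3874 = 1.7914
A = e^1.7914 ≈ 5.998 square kilometres

6.00 square kilometres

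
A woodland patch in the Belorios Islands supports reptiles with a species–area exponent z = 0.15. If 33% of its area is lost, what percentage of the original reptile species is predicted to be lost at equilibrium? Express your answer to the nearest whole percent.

S_new/S_old = (A_new/A_old)^z = 0.67^0.15
= exp(0.15 × ln 0.67) = exp(0.15 × -0.4005) = exp(-0.0601) ≈ 0.9417
Fraction lost = 1 − 0.9417 = 0.0583

6%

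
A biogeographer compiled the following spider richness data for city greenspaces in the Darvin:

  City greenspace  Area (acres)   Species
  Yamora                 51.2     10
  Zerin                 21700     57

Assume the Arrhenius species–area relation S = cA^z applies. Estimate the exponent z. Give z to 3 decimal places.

0.288

Taking logs: ln S = ln c + z ln A, so z = (ln S₂ − ln S₁)/(ln A₂ − ln A₁).
z = ln(57/10) / ln(21700/51.2) = ln(5.7) / ln(423.8) = 1.7405 / 6.0493 = 0.2877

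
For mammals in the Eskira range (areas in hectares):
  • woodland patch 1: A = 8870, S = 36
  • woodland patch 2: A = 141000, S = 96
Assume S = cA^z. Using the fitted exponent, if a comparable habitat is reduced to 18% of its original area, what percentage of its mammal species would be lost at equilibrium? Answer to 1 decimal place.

z = ln(96/36) / ln(141000/8870) = 0.9808 / 2.7661 = 0.3546
S_new/S_old = (A_new/A_old)^z = 0.18^0.3546 = exp(0.3546 × -1.7148) = 0.5444
Fraction lost = 1 − 0.5444 = 0.4556

45.6%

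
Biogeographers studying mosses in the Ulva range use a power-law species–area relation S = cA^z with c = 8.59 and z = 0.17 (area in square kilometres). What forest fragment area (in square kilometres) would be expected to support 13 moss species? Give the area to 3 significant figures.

13 = 8.59 × A^0.17  ⇒  A^0.17 = 13/8.59 = 1.513
ln A = ln(1.513) / 0.17 = 0.4144 / 0.17 = 2.4374
A = e^2.4374 ≈ 11.44 square kilometres

11.4 square kilometres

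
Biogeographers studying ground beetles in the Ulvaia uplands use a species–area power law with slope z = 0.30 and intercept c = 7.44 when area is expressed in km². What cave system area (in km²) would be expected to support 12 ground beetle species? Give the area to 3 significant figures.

12 = 7.44 × A^0.3  ⇒  A^0.3 = 12/7.44 = 1.613
ln A = ln(1.613) / 0.3 = 0.4780 / 0.3 = 1.5935
A = e^1.5935 ≈ 4.921 km²

4.92 km²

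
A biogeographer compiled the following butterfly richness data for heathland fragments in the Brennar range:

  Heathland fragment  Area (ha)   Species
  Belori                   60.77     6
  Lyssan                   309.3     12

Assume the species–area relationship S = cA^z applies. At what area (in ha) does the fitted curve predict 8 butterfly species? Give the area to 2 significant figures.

120 ha

z = ln(12/6) / ln(309.3/60.77) = 0.6931 / 1.6272 = 0.4260
c = 6 / 60.77^0.4260 = 6 / 5.752 = 1.043
A = (8/1.043)^(1/0.4260) ⇒ ln A = ln(7.669)/0.4260 = 4.7825
A = e^4.7825 ≈ 119.4 ha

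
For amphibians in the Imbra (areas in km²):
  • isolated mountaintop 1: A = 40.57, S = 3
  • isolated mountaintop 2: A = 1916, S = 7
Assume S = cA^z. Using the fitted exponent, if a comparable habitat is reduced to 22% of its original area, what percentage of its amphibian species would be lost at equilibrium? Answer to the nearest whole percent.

28%

z = ln(7/3) / ln(1916/40.57) = 0.8473 / 3.8550 = 0.2198
S_new/S_old = (A_new/A_old)^z = 0.22^0.2198 = exp(0.2198 × -1.5141) = 0.7169
Fraction lost = 1 − 0.7169 = 0.2831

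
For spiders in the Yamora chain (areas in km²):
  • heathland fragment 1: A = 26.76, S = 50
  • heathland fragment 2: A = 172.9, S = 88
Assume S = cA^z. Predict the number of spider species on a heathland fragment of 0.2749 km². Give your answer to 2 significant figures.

12

z = ln(88/50) / ln(172.9/26.76) = 0.5653 / 1.8658 = 0.3030
c = 50 / 26.76^0.3030 = 50 / 2.707 = 18.47
S₃ = 18.47 × 0.2749^0.3030 = 18.47 × 0.6762 ≈ 12.49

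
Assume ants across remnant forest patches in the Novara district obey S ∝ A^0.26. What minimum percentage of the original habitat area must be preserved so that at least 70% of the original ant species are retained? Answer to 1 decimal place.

25.4%

Need (A_new/A_old)^0.26 = 0.7, so A_new/A_old = 0.7^(1/0.26) = 0.7^3.846
ln(A_new/A_old) = ln 0.7 / 0.26 = -0.3567 / 0.26 = -1.3718
A_new/A_old = e^-1.3718 ≈ 0.2536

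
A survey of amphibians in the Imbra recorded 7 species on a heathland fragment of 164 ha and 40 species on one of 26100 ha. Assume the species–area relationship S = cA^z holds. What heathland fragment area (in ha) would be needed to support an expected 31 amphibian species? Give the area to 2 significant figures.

z = ln(40/7) / ln(26100/164) = 1.7430 / 5.0698 = 0.3438
c = 7 / 164^0.3438 = 7 / 5.774 = 1.212
A = (31/1.212)^(1/0.3438) ⇒ ln A = ln(25.57)/0.3438 = 9.4283
A = e^9.4283 ≈ 12435 ha

12000 ha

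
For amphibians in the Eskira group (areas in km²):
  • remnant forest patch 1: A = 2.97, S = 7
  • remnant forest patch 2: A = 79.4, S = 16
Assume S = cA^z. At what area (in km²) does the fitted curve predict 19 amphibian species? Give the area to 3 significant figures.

z = ln(16/7) / ln(79.4/2.97) = 0.8267 / 3.2859 = 0.2516
c = 7 / 2.97^0.2516 = 7 / 1.315 = 5.323
A = (19/5.323)^(1/0.2516) ⇒ ln A = ln(3.569)/0.2516 = 5.0576
A = e^5.0576 ≈ 157.2 km²

157 km²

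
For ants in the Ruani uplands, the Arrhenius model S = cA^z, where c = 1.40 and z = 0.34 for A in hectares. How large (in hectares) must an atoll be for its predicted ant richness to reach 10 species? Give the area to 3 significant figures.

325 hectares

10 = 1.4 × A^0.34  ⇒  A^0.34 = 10/1.4 = 7.143
ln A = ln(7.143) / 0.34 = 1.9661 / 0.34 = 5.7827
A = e^5.7827 ≈ 324.6 hectares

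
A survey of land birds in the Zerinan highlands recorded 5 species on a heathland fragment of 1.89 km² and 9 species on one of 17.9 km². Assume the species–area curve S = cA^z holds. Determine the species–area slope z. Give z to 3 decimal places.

Taking logs: ln S = ln c + z ln A, so z = (ln S₂ − ln S₁)/(ln A₂ − ln A₁).
z = ln(9/5) / ln(17.9/1.89) = ln(1.8) / ln(9.471) = 0.5878 / 2.2482 = 0.2614

0.261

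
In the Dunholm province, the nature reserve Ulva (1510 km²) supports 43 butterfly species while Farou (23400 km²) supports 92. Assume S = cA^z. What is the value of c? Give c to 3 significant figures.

z = ln(S₂/S₁) / ln(A₂/A₁) = ln(92/43) / ln(23400/1510) = 0.7606 / 2.7406 = 0.2775
c = S₁ / A₁^z = 43 / 1510^0.2775 = 43 / 7.625 = 5.639

5.64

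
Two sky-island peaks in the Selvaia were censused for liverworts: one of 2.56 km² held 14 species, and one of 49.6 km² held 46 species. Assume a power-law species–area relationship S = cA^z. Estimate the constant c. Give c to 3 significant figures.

9.60

z = ln(S₂/S₁) / ln(A₂/A₁) = ln(46/14) / ln(49.6/2.56) = 1.1896 / 2.9640 = 0.4013
c = S₁ / A₁^z = 14 / 2.56^0.4013 = 14 / 1.458 = 9.6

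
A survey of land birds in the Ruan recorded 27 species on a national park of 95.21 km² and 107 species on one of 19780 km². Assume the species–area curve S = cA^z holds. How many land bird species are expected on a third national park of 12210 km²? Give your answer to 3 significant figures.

94.5

z = ln(107/27) / ln(19780/95.21) = 1.3770 / 5.3363 = 0.2580
c = 27 / 95.21^0.2580 = 27 / 3.24 = 8.333
S₃ = 8.333 × 12210^0.2580 = 8.333 × 11.34 ≈ 94.48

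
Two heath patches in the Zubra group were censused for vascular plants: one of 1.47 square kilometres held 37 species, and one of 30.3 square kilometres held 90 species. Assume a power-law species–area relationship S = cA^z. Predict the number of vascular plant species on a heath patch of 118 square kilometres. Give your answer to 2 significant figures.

130

z = ln(90/37) / ln(30.3/1.47) = 0.8889 / 3.0259 = 0.2938
c = 37 / 1.47^0.2938 = 37 / 1.12 = 33.04
S₃ = 33.04 × 118^0.2938 = 33.04 × 4.061 ≈ 134.2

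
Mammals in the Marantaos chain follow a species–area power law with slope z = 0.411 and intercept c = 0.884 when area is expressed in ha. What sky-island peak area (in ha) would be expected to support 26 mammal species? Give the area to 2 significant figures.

26 = 0.884 × A^0.411  ⇒  A^0.411 = 26/0.884 = 29.41
ln A = ln(29.41) / 0.411 = 3.3814 / 0.411 = 8.2272
A = e^8.2272 ≈ 3741 ha

3700 ha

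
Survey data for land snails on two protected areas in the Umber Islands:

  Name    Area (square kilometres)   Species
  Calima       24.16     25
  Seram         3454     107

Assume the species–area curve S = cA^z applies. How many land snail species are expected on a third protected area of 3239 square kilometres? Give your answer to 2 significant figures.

110

z = ln(107/25) / ln(3454/24.16) = 1.4540 / 4.9626 = 0.2930
c = 25 / 24.16^0.2930 = 25 / 2.542 = 9.834
S₃ = 9.834 × 3239^0.2930 = 9.834 × 10.68 ≈ 105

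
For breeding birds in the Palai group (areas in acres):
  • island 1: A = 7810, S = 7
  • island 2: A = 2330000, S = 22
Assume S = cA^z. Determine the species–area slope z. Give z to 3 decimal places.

0.201

Taking logs: ln S = ln c + z ln A, so z = (ln S₂ − ln S₁)/(ln A₂ − ln A₁).
z = ln(22/7) / ln(2330000/7810) = ln(3.143) / ln(298.3) = 1.1451 / 5.6982 = 0.2010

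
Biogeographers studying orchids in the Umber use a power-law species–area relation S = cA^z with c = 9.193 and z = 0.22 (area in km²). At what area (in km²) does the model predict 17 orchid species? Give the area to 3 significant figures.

16.4 km²

17 = 9.193 × A^0.22  ⇒  A^0.22 = 17/9.193 = 1.849
ln A = ln(1.849) / 0.22 = 0.6148 / 0.22 = 2.7944
A = e^2.7944 ≈ 16.35 km²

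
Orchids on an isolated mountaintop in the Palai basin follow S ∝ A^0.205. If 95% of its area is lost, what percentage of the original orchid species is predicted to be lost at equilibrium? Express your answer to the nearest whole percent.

S_new/S_old = (A_new/A_old)^z = 0.05^0.205
= exp(0.205 × ln 0.05) = exp(0.205 × -2.9957) = exp(-0.6141) ≈ 0.5411
Fraction lost = 1 − 0.5411 = 0.4589

46%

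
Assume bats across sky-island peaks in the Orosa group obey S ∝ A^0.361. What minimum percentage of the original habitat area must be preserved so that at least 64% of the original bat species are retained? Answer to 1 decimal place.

Need (A_new/A_old)^0.361 = 0.64, so A_new/A_old = 0.64^(1/0.361) = 0.64^2.77
ln(A_new/A_old) = ln 0.64 / 0.361 = -0.4463 / 0.361 = -1.2363
A_new/A_old = e^-1.2363 ≈ 0.2905

29.0%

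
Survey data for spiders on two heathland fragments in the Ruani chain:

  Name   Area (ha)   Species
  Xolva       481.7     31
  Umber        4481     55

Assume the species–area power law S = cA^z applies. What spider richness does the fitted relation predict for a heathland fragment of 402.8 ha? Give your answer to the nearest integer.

30

z = ln(55/31) / ln(4481/481.7) = 0.5733 / 2.2303 = 0.2571
c = 31 / 481.7^0.2571 = 31 / 4.894 = 6.334
S₃ = 6.334 × 402.8^0.2571 = 6.334 × 4.674 ≈ 29.61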